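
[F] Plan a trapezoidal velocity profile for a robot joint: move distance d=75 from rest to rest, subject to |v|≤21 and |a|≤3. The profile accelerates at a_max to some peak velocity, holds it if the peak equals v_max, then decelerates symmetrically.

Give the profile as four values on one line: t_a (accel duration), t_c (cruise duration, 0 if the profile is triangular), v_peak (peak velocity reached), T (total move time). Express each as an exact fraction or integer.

(v_max)²/a_max = 21²/3 = 147
75 < 147 → triangular
v_peak = √(75·3) = √225 = 15
t_a = 15/3 = 5; t_c = 0
T = 2·5 = 10

t_a=5 t_c=0 v_peak=15 T=10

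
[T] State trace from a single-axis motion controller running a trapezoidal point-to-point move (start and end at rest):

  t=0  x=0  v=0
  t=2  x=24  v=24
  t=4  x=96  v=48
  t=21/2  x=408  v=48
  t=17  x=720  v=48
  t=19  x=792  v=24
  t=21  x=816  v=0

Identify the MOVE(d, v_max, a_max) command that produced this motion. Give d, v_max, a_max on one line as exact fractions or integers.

d=816 v_max=48 a_max=12

final state: t=21, x=816, v=0 → d = 816
a_max = (24−0)/(2−0) = 12
max v = 48 over t∈[4,17] → v_max = 48
check: 48·(4+13) = 816 ✓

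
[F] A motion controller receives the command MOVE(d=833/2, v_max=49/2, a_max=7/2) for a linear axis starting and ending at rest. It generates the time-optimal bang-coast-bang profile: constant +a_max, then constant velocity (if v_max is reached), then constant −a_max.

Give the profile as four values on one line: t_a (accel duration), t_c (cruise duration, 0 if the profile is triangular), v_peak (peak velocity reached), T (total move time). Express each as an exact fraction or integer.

v_max²/a_max = (49/2)²/(7/2) = 343/2
833/2 ≥ 343/2 ⇒ cruise phase
t_a = (49/2)/(7/2) = 7; v_peak = 49/2
d_cruise = 833/2 − 343/2 = 245; t_c = 245/(49/2) = 10
T = 2·7 + 10 = 24

t_a=7 t_c=10 v_peak=49/2 T=24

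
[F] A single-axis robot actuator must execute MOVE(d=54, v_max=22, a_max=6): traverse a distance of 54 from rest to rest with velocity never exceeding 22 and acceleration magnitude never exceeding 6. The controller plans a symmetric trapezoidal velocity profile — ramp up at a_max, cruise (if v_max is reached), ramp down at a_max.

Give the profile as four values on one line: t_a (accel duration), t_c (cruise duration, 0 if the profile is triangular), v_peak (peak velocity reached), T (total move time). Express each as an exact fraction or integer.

v_max²/a_max = 22²/6 = 242/3
54 < 242/3 so t_c = 0
v_peak = √(54·6) = √324 = 18
t_a = 18/6 = 3; t_c = 0
T = 2·3 = 6

t_a=3 t_c=0 v_peak=18 T=6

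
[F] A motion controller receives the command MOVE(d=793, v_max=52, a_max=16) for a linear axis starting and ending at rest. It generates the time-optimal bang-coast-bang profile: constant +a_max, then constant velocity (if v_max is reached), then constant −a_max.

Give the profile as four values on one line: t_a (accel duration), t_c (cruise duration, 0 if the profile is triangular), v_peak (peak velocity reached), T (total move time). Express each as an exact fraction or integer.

t_a=13/4 t_c=12 v_peak=52 T=37/2

vₘ²/aₘ = 52²/16 = 169
793 ≥ 169 → trapezoidal
t_a = 52/16 = 13/4; v_peak = 52
d_cruise = 793 − 169 = 624; t_c = 624/52 = 12
T = 2·13/4 + 12 = 37/2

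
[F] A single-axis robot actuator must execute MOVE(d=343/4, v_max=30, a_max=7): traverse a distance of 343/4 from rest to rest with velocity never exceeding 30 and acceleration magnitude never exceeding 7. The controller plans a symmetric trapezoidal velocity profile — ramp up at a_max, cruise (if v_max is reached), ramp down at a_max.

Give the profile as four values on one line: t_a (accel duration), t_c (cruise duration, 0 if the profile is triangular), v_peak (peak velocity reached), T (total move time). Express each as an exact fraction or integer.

vₘ²/aₘ = 30²/7 = 900/7
343/4 < 900/7 → triangular
v_peak = √(343/4·7) = √(2401/4) = 49/2
t_a = (49/2)/7 = 7/2; t_c = 0
T = 2·7/2 = 7

t_a=7/2 t_c=0 v_peak=49/2 T=7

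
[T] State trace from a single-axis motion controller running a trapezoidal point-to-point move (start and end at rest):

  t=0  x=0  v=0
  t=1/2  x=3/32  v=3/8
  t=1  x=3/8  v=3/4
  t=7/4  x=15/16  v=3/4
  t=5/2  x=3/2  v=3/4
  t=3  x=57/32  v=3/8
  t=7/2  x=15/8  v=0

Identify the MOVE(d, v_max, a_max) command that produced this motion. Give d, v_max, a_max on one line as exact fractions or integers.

final state: t=7/2, x=15/8, v=0 → d = 15/8
a_max = (3/8−0)/(1/2−0) = 3/4
max v = 3/4 over t∈[1,5/2] → v_max = 3/4
check: 3/4·(1+3/2) = 15/8 ✓

d=15/8 v_max=3/4 a_max=3/4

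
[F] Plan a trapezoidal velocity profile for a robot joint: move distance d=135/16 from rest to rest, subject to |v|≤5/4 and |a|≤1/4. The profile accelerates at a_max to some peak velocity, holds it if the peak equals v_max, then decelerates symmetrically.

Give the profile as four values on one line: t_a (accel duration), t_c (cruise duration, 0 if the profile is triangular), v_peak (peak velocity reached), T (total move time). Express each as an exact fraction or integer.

vₘ²/aₘ = (5/4)²/(1/4) = 25/4
135/16 ≥ 25/4 ⇒ cruise phase
t_a = (5/4)/(1/4) = 5; v_peak = 5/4
d_cruise = 135/16 − 25/4 = 35/16; t_c = (35/16)/(5/4) = 7/4
T = 2·5 + 7/4 = 47/4

t_a=5 t_c=7/4 v_peak=5/4 T=47/4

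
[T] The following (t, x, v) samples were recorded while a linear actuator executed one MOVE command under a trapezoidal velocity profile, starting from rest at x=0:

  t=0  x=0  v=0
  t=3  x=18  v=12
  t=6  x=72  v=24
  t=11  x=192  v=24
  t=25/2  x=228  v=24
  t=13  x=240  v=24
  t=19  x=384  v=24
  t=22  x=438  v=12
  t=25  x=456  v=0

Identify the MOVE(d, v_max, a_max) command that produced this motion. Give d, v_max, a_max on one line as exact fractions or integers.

final state: t=25, x=456, v=0 → d = 456
a_max = (12−0)/(3−0) = 4
max v = 24 over t∈[6,19] → v_max = 24
check: 24·(6+13) = 456 ✓

d=456 v_max=24 a_max=4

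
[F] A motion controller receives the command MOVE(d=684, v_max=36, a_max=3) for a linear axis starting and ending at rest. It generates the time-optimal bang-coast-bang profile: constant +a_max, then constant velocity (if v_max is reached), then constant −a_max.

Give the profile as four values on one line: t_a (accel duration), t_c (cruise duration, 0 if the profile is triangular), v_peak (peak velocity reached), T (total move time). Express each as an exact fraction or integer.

(v_max)²/a_max = 36²/3 = 432
684 ≥ 432 so v_max reached
t_a = 36/3 = 12; v_peak = 36
d_cruise = 684 − 432 = 252; t_c = 252/36 = 7
T = 2·12 + 7 = 31

t_a=12 t_c=7 v_peak=36 T=31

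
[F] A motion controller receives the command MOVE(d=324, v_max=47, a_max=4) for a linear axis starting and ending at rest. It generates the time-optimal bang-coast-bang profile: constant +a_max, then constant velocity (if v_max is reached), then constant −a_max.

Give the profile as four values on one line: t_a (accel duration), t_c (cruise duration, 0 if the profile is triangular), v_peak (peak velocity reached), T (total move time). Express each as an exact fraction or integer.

v_max²/a_max = 47²/4 = 2209/4
324 < 2209/4 so t_c = 0
v_peak = √(324·4) = √1296 = 36
t_a = 36/4 = 9; t_c = 0
T = 2·9 = 18

t_a=9 t_c=0 v_peak=36 T=18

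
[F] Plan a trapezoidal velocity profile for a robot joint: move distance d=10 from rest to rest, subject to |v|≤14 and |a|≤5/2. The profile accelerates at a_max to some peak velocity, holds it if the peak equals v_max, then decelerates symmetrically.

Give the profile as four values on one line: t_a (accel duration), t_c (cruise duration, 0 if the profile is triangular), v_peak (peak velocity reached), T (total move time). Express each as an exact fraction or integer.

t_a=2 t_c=0 v_peak=5 T=4

(v_max)²/a_max = 14²/(5/2) = 392/5
10 < 392/5 ⇒ no cruise
v_peak = √(10·5/2) = √25 = 5
t_a = 5/(5/2) = 2; t_c = 0
T = 2·2 = 4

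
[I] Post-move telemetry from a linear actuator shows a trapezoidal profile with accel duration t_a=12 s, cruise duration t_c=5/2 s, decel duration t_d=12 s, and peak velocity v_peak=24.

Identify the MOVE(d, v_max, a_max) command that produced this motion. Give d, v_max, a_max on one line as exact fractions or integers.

a_max = 24/12 = 2
d_a = ½·24·12 = 144; d_c = 24·5/2 = 60
d = 2·144 + 60 = 348
t_c = 5/2 > 0 so v_max = 24

d=348 v_max=24 a_max=2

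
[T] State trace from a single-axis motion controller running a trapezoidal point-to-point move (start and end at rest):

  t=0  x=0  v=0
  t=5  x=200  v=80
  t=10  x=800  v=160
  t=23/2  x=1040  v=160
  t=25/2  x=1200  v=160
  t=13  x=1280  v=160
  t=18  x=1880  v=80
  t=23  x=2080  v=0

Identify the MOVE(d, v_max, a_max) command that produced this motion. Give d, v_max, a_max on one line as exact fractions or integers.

final state: t=23, x=2080, v=0 → d = 2080
a_max = (80−0)/(5−0) = 16
max v = 160 over t∈[10,13] → v_max = 160
check: 160·(10+3) = 2080 ✓

d=2080 v_max=160 a_max=16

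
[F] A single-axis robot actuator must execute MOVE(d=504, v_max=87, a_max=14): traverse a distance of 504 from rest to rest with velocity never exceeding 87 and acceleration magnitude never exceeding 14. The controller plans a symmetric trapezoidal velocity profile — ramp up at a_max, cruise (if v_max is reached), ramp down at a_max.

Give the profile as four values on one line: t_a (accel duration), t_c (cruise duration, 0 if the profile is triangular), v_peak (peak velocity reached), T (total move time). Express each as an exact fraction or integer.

v_max²/a_max = 87²/14 = 7569/14
504 < 7569/14 so t_c = 0
v_peak = √(504·14) = √7056 = 84
t_a = 84/14 = 6; t_c = 0
T = 2·6 = 12

t_a=6 t_c=0 v_peak=84 T=12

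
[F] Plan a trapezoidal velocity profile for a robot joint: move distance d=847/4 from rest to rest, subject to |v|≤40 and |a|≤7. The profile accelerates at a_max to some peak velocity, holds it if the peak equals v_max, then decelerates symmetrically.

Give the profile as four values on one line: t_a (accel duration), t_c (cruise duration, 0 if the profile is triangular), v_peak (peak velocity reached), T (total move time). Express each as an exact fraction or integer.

t_a=11/2 t_c=0 v_peak=77/2 T=11

v_max²/a_max = 40²/7 = 1600/7
847/4 < 1600/7 so t_c = 0
v_peak = √(847/4·7) = √(5929/4) = 77/2
t_a = (77/2)/7 = 11/2; t_c = 0
T = 2·11/2 = 11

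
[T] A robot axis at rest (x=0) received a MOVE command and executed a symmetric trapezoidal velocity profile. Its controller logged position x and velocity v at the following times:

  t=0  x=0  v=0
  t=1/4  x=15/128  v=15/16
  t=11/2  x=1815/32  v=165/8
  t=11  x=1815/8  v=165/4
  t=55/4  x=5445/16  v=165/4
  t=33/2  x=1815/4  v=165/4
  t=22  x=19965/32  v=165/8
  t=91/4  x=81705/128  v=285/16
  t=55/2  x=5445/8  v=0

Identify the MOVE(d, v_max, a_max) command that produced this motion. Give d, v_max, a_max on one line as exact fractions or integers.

d=5445/8 v_max=165/4 a_max=15/4

final state: t=55/2, x=5445/8, v=0 → d = 5445/8
a_max = (15/16−0)/(1/4−0) = 15/4
max v = 165/4 over t∈[11,33/2] → v_max = 165/4
check: 165/4·(11+11/2) = 5445/8 ✓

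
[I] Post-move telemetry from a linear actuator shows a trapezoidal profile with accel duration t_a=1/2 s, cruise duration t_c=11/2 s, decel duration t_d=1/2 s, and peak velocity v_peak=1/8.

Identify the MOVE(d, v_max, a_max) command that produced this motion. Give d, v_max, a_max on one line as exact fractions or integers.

a_max = (1/8)/(1/2) = 1/4
d_a = ½·1/8·1/2 = 1/32; d_c = 1/8·11/2 = 11/16
d = 2·1/32 + 11/16 = 3/4
t_c = 11/2 > 0 ⇒ limit active, v_max = 1/8

d=3/4 v_max=1/8 a_max=1/4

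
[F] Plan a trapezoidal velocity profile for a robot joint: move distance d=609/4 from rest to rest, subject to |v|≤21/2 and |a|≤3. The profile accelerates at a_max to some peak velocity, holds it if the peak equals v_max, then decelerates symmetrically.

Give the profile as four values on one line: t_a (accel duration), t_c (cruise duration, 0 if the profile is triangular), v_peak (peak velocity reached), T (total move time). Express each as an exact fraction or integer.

v_max²/a_max = (21/2)²/3 = 147/4
609/4 ≥ 147/4 → trapezoidal
t_a = (21/2)/3 = 7/2; v_peak = 21/2
d_cruise = 609/4 − 147/4 = 231/2; t_c = (231/2)/(21/2) = 11
T = 2·7/2 + 11 = 18

t_a=7/2 t_c=11 v_peak=21/2 T=18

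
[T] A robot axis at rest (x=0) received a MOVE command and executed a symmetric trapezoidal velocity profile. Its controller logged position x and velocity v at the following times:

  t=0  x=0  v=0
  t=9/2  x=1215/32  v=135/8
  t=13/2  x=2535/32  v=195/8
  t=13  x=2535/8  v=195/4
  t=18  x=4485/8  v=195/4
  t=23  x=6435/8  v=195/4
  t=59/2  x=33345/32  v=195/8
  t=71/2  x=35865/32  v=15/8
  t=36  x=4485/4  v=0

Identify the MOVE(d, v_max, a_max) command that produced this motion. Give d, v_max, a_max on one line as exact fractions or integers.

final state: t=36, x=4485/4, v=0 → d = 4485/4
a_max = (135/8−0)/(9/2−0) = 15/4
max v = 195/4 over t∈[13,23] → v_max = 195/4
check: 195/4·(13+10) = 4485/4 ✓

d=4485/4 v_max=195/4 a_max=15/4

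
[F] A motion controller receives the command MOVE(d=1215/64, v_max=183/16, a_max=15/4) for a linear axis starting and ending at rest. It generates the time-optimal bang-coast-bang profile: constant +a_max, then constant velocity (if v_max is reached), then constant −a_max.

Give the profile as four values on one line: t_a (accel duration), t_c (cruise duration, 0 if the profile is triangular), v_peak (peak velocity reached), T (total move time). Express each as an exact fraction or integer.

t_a=9/4 t_c=0 v_peak=135/16 T=9/2

v_max²/a_max = (183/16)²/(15/4) = 11163/320
1215/64 < 11163/320 so t_c = 0
v_peak = √(1215/64·15/4) = √(18225/256) = 135/16
t_a = (135/16)/(15/4) = 9/4; t_c = 0
T = 2·9/4 = 9/2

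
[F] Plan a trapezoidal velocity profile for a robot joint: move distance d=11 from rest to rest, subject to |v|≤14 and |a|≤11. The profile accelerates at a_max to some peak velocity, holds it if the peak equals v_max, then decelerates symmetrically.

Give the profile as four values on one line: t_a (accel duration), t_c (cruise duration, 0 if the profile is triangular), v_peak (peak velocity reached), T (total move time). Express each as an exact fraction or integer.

(v_max)²/a_max = 14²/11 = 196/11
11 < 196/11 so t_c = 0
v_peak = √(11·11) = √121 = 11
t_a = 11/11 = 1; t_c = 0
T = 2·1 = 2

t_a=1 t_c=0 v_peak=11 T=2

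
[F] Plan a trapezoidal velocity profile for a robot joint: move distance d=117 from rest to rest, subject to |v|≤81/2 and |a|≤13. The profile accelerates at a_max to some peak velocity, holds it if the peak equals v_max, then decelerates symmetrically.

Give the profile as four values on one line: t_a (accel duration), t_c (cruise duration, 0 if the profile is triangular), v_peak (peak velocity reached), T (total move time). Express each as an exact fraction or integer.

(v_max)²/a_max = (81/2)²/13 = 6561/52
117 < 6561/52 so t_c = 0
v_peak = √(117·13) = √1521 = 39
t_a = 39/13 = 3; t_c = 0
T = 2·3 = 6

t_a=3 t_c=0 v_peak=39 T=6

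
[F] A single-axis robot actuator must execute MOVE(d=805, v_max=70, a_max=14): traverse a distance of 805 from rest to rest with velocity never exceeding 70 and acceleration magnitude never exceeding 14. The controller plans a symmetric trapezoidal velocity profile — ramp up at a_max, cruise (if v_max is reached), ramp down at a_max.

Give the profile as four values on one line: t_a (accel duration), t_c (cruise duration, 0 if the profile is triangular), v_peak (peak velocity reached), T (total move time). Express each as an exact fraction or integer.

(v_max)²/a_max = 70²/14 = 350
805 ≥ 350 so v_max reached
t_a = 70/14 = 5; v_peak = 70
d_cruise = 805 − 350 = 455; t_c = 455/70 = 13/2
T = 2·5 + 13/2 = 33/2

t_a=5 t_c=13/2 v_peak=70 T=33/2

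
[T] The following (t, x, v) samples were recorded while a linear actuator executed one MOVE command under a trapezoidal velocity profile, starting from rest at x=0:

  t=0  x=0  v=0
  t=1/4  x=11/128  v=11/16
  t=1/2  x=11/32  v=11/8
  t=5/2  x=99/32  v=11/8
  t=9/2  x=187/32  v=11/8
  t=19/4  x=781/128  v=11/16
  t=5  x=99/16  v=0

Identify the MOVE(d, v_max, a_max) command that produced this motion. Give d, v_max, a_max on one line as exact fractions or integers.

final state: t=5, x=99/16, v=0 → d = 99/16
a_max = (11/16−0)/(1/4−0) = 11/4
max v = 11/8 over t∈[1/2,9/2] → v_max = 11/8
check: 11/8·(1/2+4) = 99/16 ✓

d=99/16 v_max=11/8 a_max=11/4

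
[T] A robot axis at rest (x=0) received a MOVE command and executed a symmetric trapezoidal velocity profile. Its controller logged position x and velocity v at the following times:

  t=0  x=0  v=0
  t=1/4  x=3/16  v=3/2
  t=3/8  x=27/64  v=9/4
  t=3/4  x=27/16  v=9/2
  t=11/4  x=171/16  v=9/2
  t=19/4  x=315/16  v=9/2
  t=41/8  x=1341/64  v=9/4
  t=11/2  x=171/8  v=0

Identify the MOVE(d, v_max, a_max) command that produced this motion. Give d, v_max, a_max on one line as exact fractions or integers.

final state: t=11/2, x=171/8, v=0 → d = 171/8
a_max = (3/2−0)/(1/4−0) = 6
max v = 9/2 over t∈[3/4,19/4] → v_max = 9/2
check: 9/2·(3/4+4) = 171/8 ✓

d=171/8 v_max=9/2 a_max=6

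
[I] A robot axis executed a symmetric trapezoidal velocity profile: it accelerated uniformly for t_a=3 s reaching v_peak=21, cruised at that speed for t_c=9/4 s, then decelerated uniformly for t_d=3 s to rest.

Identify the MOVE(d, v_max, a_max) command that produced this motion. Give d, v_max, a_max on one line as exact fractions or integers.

a_max = 21/3 = 7
d_a = ½·21·3 = 63/2; d_c = 21·9/4 = 189/4
d = 2·63/2 + 189/4 = 441/4
t_c = 9/4 > 0 so v_max = 21

d=441/4 v_max=21 a_max=7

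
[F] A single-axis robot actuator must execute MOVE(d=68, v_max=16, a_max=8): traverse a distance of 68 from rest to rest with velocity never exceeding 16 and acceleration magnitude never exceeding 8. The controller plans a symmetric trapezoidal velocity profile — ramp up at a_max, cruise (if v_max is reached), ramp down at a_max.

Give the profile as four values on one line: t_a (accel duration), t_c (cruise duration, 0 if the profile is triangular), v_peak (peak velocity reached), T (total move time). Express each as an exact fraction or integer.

(v_max)²/a_max = 16²/8 = 32
68 ≥ 32 ⇒ cruise phase
t_a = 16/8 = 2; v_peak = 16
d_cruise = 68 − 32 = 36; t_c = 36/16 = 9/4
T = 2·2 + 9/4 = 25/4

t_a=2 t_c=9/4 v_peak=16 T=25/4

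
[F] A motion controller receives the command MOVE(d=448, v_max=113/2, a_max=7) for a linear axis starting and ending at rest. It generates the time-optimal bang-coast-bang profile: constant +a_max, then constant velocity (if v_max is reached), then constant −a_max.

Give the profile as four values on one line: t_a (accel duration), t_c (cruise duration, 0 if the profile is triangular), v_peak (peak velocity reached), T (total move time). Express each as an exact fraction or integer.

t_a=8 t_c=0 v_peak=56 T=16

v_max²/a_max = (113/2)²/7 = 12769/28
448 < 12769/28 → triangular
v_peak = √(448·7) = √3136 = 56
t_a = 56/7 = 8; t_c = 0
T = 2·8 = 16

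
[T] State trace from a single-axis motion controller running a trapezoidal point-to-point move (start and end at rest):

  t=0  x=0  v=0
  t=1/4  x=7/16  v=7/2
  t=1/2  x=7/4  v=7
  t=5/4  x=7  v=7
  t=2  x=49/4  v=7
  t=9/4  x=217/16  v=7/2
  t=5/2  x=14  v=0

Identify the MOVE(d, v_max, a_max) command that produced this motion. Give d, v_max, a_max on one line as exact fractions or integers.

final state: t=5/2, x=14, v=0 → d = 14
a_max = (7/2−0)/(1/4−0) = 14
max v = 7 over t∈[1/2,2] → v_max = 7
check: 7·(1/2+3/2) = 14 ✓

d=14 v_max=7 a_max=14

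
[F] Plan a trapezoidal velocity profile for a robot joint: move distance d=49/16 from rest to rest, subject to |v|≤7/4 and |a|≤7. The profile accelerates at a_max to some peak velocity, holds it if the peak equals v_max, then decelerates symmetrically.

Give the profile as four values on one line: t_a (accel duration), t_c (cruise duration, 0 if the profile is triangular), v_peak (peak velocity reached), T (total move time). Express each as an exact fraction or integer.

t_a=1/4 t_c=3/2 v_peak=7/4 T=2

v_max²/a_max = (7/4)²/7 = 7/16
49/16 ≥ 7/16 so v_max reached
t_a = (7/4)/7 = 1/4; v_peak = 7/4
d_cruise = 49/16 − 7/16 = 21/8; t_c = (21/8)/(7/4) = 3/2
T = 2·1/4 + 3/2 = 2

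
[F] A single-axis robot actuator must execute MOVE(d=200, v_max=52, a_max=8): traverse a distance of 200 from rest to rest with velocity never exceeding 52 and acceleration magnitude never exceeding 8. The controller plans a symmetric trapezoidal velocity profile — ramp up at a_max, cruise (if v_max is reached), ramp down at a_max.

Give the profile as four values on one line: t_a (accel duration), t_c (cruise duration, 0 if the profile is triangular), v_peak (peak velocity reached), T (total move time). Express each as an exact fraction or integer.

(v_max)²/a_max = 52²/8 = 338
200 < 338 → triangular
v_peak = √(200·8) = √1600 = 40
t_a = 40/8 = 5; t_c = 0
T = 2·5 = 10

t_a=5 t_c=0 v_peak=40 T=10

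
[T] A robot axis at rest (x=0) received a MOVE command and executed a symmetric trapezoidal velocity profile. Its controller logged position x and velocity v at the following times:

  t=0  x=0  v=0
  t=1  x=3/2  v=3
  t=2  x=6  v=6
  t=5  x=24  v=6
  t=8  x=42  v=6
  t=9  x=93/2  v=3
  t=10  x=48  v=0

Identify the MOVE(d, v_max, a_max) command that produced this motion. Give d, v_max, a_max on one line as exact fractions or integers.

final state: t=10, x=48, v=0 → d = 48
a_max = (3−0)/(1−0) = 3
max v = 6 over t∈[2,8] → v_max = 6
check: 6·(2+6) = 48 ✓

d=48 v_max=6 a_max=3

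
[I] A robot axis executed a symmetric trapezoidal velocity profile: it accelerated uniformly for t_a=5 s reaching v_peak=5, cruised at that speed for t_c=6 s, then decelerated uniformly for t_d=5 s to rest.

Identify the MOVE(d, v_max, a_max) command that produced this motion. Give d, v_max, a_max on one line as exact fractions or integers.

d=55 v_max=5 a_max=1

a_max = 5/5 = 1
d_a = ½·5·5 = 25/2; d_c = 5·6 = 30
d = 2·25/2 + 30 = 55
t_c = 6 > 0 ⇒ limit active, v_max = 5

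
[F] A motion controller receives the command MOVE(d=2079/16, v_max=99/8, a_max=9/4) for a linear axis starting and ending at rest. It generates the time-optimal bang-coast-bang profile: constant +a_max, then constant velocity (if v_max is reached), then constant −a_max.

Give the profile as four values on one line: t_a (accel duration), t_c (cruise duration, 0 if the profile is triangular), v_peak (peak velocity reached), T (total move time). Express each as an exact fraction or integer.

v_max²/a_max = (99/8)²/(9/4) = 1089/16
2079/16 ≥ 1089/16 → trapezoidal
t_a = (99/8)/(9/4) = 11/2; v_peak = 99/8
d_cruise = 2079/16 − 1089/16 = 495/8; t_c = (495/8)/(99/8) = 5
T = 2·11/2 + 5 = 16

t_a=11/2 t_c=5 v_peak=99/8 T=16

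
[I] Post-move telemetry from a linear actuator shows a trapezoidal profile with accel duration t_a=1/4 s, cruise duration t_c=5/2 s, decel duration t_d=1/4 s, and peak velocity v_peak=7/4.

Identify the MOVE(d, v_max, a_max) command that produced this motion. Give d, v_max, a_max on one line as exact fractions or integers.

d=77/16 v_max=7/4 a_max=7

a_max = (7/4)/(1/4) = 7
d_a = ½·7/4·1/4 = 7/32; d_c = 7/4·5/2 = 35/8
d = 2·7/32 + 35/8 = 77/16
t_c = 5/2 > 0 so v_max = 7/4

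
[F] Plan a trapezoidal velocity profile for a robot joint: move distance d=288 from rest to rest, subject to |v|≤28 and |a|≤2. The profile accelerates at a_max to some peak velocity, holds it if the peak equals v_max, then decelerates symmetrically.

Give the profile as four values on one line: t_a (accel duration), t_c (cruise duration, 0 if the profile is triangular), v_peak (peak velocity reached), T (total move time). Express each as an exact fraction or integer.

t_a=12 t_c=0 v_peak=24 T=24

(v_max)²/a_max = 28²/2 = 392
288 < 392 so t_c = 0
v_peak = √(288·2) = √576 = 24
t_a = 24/2 = 12; t_c = 0
T = 2·12 = 24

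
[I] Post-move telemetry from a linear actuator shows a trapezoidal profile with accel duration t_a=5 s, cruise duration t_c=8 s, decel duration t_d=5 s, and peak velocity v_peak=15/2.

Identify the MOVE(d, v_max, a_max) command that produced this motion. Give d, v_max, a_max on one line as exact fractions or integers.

a_max = (15/2)/5 = 3/2
d_a = ½·15/2·5 = 75/4; d_c = 15/2·8 = 60
d = 2·75/4 + 60 = 195/2
t_c = 8 > 0 ⇒ limit active, v_max = 15/2

d=195/2 v_max=15/2 a_max=3/2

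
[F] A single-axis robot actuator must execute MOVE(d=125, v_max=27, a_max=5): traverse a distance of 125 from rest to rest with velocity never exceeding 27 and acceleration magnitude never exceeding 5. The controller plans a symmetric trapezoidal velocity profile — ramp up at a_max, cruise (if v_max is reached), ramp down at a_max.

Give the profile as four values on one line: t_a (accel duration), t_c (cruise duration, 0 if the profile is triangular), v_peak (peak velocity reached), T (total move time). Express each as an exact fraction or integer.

v_max²/a_max = 27²/5 = 729/5
125 < 729/5 → triangular
v_peak = √(125·5) = √625 = 25
t_a = 25/5 = 5; t_c = 0
T = 2·5 = 10

t_a=5 t_c=0 v_peak=25 T=10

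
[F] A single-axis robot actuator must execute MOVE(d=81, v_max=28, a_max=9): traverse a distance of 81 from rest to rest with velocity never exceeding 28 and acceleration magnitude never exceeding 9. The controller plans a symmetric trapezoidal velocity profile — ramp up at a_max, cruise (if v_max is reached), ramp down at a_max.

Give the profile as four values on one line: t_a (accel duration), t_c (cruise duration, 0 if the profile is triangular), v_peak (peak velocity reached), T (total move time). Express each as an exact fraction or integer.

t_a=3 t_c=0 v_peak=27 T=6

v_max²/a_max = 28²/9 = 784/9
81 < 784/9 ⇒ no cruise
v_peak = √(81·9) = √729 = 27
t_a = 27/9 = 3; t_c = 0
T = 2·3 = 6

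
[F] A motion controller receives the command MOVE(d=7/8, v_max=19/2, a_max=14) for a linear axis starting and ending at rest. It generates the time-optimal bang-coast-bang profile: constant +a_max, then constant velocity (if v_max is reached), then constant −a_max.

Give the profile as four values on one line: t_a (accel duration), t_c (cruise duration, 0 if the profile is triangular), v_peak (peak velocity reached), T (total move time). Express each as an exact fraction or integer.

t_a=1/4 t_c=0 v_peak=7/2 T=1/2

v_max²/a_max = (19/2)²/14 = 361/56
7/8 < 361/56 → triangular
v_peak = √(7/8·14) = √(49/4) = 7/2
t_a = (7/2)/14 = 1/4; t_c = 0
T = 2·1/4 = 1/2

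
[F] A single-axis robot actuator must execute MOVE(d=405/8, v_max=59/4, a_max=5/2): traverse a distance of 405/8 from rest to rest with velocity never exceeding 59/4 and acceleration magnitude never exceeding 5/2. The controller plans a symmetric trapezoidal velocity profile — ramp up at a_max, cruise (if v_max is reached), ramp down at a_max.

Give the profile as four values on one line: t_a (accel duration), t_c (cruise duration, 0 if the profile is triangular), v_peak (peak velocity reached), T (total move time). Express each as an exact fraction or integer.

vₘ²/aₘ = (59/4)²/(5/2) = 3481/40
405/8 < 3481/40 so t_c = 0
v_peak = √(405/8·5/2) = √(2025/16) = 45/4
t_a = (45/4)/(5/2) = 9/2; t_c = 0
T = 2·9/2 = 9

t_a=9/2 t_c=0 v_peak=45/4 T=9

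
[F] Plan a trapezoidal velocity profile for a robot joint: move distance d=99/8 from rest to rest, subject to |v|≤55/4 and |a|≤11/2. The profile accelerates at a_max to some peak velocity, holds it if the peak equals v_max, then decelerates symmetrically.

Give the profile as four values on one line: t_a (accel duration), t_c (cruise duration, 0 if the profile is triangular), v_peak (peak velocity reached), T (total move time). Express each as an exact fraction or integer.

t_a=3/2 t_c=0 v_peak=33/4 T=3

v_max²/a_max = (55/4)²/(11/2) = 275/8
99/8 < 275/8 → triangular
v_peak = √(99/8·11/2) = √(1089/16) = 33/4
t_a = (33/4)/(11/2) = 3/2; t_c = 0
T = 2·3/2 = 3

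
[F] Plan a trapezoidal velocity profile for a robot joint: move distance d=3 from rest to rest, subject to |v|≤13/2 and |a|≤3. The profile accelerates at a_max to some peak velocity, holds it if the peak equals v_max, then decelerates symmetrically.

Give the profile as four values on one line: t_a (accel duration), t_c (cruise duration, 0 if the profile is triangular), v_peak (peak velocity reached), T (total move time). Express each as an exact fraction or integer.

(v_max)²/a_max = (13/2)²/3 = 169/12
3 < 169/12 → triangular
v_peak = √(3·3) = √9 = 3
t_a = 3/3 = 1; t_c = 0
T = 2·1 = 2

t_a=1 t_c=0 v_peak=3 T=2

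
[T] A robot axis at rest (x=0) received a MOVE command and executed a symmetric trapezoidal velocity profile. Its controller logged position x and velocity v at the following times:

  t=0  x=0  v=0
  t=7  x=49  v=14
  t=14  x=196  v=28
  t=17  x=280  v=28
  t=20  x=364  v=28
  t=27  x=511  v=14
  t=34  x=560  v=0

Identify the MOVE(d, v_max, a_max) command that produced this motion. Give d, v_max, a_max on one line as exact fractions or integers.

final state: t=34, x=560, v=0 → d = 560
a_max = (14−0)/(7−0) = 2
max v = 28 over t∈[14,20] → v_max = 28
check: 28·(14+6) = 560 ✓

d=560 v_max=28 a_max=2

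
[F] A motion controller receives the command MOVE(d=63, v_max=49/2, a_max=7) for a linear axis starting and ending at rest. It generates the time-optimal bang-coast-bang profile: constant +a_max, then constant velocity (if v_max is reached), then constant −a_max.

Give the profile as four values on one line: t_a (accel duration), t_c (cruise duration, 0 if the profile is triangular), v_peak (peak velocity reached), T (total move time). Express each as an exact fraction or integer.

t_a=3 t_c=0 v_peak=21 T=6

v_max²/a_max = (49/2)²/7 = 343/4
63 < 343/4 so t_c = 0
v_peak = √(63·7) = √441 = 21
t_a = 21/7 = 3; t_c = 0
T = 2·3 = 6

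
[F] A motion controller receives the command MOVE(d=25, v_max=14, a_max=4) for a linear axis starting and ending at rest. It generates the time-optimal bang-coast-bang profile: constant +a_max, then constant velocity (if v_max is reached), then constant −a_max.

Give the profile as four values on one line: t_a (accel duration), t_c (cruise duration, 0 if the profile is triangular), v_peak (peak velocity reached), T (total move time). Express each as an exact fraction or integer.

vₘ²/aₘ = 14²/4 = 49
25 < 49 ⇒ no cruise
v_peak = √(25·4) = √100 = 10
t_a = 10/4 = 5/2; t_c = 0
T = 2·5/2 = 5

t_a=5/2 t_c=0 v_peak=10 T=5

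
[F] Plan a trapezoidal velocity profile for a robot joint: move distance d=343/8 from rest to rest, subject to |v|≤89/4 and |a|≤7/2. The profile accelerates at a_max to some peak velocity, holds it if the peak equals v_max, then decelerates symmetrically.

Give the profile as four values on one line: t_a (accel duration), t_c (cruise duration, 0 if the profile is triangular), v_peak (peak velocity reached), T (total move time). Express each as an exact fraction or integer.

t_a=7/2 t_c=0 v_peak=49/4 T=7

vₘ²/aₘ = (89/4)²/(7/2) = 7921/56
343/8 < 7921/56 → triangular
v_peak = √(343/8·7/2) = √(2401/16) = 49/4
t_a = (49/4)/(7/2) = 7/2; t_c = 0
T = 2·7/2 = 7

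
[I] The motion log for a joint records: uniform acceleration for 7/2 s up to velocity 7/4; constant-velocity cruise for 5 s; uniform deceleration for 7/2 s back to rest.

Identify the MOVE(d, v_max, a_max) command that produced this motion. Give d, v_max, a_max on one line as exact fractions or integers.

d=119/8 v_max=7/4 a_max=1/2

a_max = (7/4)/(7/2) = 1/2
d_a = ½·7/4·7/2 = 49/16; d_c = 7/4·5 = 35/4
d = 2·49/16 + 35/4 = 119/8
t_c = 5 > 0 → v_max = v_peak = 7/4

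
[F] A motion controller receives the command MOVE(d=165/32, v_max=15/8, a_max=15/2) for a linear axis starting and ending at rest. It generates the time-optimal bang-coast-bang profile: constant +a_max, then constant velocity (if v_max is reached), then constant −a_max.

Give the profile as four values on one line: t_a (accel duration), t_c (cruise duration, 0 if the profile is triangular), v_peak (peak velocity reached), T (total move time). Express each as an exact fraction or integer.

t_a=1/4 t_c=5/2 v_peak=15/8 T=3

vₘ²/aₘ = (15/8)²/(15/2) = 15/32
165/32 ≥ 15/32 ⇒ cruise phase
t_a = (15/8)/(15/2) = 1/4; v_peak = 15/8
d_cruise = 165/32 − 15/32 = 75/16; t_c = (75/16)/(15/8) = 5/2
T = 2·1/4 + 5/2 = 3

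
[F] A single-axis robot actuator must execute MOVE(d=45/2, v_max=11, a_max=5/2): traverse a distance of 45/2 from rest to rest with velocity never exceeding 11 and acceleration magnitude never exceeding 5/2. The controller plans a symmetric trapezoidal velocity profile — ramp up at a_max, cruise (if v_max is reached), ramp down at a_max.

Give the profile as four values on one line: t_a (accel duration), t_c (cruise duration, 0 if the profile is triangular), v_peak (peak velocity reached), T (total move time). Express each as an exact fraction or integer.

v_max²/a_max = 11²/(5/2) = 242/5
45/2 < 242/5 ⇒ no cruise
v_peak = √(45/2·5/2) = √(225/4) = 15/2
t_a = (15/2)/(5/2) = 3; t_c = 0
T = 2·3 = 6

t_a=3 t_c=0 v_peak=15/2 T=6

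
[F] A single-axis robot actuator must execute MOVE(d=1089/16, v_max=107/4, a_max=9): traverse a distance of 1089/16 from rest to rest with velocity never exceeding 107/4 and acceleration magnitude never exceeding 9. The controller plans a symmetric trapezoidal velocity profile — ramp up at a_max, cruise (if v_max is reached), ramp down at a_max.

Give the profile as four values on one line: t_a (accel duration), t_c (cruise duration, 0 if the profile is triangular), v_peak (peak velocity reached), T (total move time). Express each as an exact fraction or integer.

t_a=11/4 t_c=0 v_peak=99/4 T=11/2

vₘ²/aₘ = (107/4)²/9 = 11449/144
1089/16 < 11449/144 ⇒ no cruise
v_peak = √(1089/16·9) = √(9801/16) = 99/4
t_a = (99/4)/9 = 11/4; t_c = 0
T = 2·11/4 = 11/2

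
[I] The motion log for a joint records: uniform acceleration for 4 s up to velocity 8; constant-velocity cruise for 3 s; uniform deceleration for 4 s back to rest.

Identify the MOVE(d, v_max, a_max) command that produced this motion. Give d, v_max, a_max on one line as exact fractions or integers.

d=56 v_max=8 a_max=2

a_max = 8/4 = 2
d_a = ½·8·4 = 16; d_c = 8·3 = 24
d = 2·16 + 24 = 56
t_c = 3 > 0 → v_max = v_peak = 8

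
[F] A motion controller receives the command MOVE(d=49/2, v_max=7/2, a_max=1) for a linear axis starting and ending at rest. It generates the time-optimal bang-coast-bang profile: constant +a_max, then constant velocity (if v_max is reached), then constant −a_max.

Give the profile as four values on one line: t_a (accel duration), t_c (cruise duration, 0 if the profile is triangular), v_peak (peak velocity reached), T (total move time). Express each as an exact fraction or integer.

t_a=7/2 t_c=7/2 v_peak=7/2 T=21/2

v_max²/a_max = (7/2)²/1 = 49/4
49/2 ≥ 49/4 so v_max reached
t_a = (7/2)/1 = 7/2; v_peak = 7/2
d_cruise = 49/2 − 49/4 = 49/4; t_c = (49/4)/(7/2) = 7/2
T = 2·7/2 + 7/2 = 21/2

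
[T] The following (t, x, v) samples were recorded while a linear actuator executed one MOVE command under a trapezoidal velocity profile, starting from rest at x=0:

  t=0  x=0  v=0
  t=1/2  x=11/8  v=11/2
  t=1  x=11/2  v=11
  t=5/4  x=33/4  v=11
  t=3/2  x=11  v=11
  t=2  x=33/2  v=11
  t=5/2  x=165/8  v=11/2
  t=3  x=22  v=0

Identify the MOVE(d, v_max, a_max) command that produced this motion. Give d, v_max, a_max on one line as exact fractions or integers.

final state: t=3, x=22, v=0 → d = 22
a_max = (11/2−0)/(1/2−0) = 11
max v = 11 over t∈[1,2] → v_max = 11
check: 11·(1+1) = 22 ✓

d=22 v_max=11 a_max=11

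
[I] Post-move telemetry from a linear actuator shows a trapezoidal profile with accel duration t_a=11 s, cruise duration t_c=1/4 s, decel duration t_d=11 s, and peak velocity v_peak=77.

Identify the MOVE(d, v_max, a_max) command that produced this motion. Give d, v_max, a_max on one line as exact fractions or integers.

d=3465/4 v_max=77 a_max=7

a_max = 77/11 = 7
d_a = ½·77·11 = 847/2; d_c = 77·1/4 = 77/4
d = 2·847/2 + 77/4 = 3465/4
t_c = 1/4 > 0 → v_max = v_peak = 77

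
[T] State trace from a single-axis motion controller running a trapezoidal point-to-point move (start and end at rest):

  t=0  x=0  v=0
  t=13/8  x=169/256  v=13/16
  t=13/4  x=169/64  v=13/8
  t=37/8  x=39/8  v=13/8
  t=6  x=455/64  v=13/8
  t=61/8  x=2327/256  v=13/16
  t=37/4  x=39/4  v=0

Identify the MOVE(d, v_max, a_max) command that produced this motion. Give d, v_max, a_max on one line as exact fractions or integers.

d=39/4 v_max=13/8 a_max=1/2

final state: t=37/4, x=39/4, v=0 → d = 39/4
a_max = (13/16−0)/(13/8−0) = 1/2
max v = 13/8 over t∈[13/4,6] → v_max = 13/8
check: 13/8·(13/4+11/4) = 39/4 ✓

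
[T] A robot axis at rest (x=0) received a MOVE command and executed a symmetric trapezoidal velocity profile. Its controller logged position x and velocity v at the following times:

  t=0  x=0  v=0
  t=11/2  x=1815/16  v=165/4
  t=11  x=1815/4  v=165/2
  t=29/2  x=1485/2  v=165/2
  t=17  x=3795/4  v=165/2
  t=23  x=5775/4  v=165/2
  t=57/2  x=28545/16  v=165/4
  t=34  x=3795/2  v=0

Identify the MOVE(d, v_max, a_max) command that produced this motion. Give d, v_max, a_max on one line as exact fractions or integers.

d=3795/2 v_max=165/2 a_max=15/2

final state: t=34, x=3795/2, v=0 → d = 3795/2
a_max = (165/4−0)/(11/2−0) = 15/2
max v = 165/2 over t∈[11,23] → v_max = 165/2
check: 165/2·(11+12) = 3795/2 ✓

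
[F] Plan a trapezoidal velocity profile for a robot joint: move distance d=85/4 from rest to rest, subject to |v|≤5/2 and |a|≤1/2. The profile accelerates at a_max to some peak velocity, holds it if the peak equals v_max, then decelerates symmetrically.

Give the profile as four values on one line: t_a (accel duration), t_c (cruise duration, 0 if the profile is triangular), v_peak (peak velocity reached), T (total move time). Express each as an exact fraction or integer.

t_a=5 t_c=7/2 v_peak=5/2 T=27/2

vₘ²/aₘ = (5/2)²/(1/2) = 25/2
85/4 ≥ 25/2 ⇒ cruise phase
t_a = (5/2)/(1/2) = 5; v_peak = 5/2
d_cruise = 85/4 − 25/2 = 35/4; t_c = (35/4)/(5/2) = 7/2
T = 2·5 + 7/2 = 27/2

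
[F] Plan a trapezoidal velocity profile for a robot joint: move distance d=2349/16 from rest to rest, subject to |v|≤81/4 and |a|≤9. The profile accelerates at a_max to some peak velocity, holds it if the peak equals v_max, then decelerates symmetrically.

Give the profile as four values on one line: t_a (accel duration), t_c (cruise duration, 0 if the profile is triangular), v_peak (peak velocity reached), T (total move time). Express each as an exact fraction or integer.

t_a=9/4 t_c=5 v_peak=81/4 T=19/2

vₘ²/aₘ = (81/4)²/9 = 729/16
2349/16 ≥ 729/16 → trapezoidal
t_a = (81/4)/9 = 9/4; v_peak = 81/4
d_cruise = 2349/16 − 729/16 = 405/4; t_c = (405/4)/(81/4) = 5
T = 2·9/4 + 5 = 19/2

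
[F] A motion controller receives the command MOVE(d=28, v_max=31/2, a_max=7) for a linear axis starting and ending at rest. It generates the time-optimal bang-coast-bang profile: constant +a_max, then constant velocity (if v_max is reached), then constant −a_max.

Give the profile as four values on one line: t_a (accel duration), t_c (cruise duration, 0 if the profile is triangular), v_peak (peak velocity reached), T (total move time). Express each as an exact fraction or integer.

t_a=2 t_c=0 v_peak=14 T=4

v_max²/a_max = (31/2)²/7 = 961/28
28 < 961/28 ⇒ no cruise
v_peak = √(28·7) = √196 = 14
t_a = 14/7 = 2; t_c = 0
T = 2·2 = 4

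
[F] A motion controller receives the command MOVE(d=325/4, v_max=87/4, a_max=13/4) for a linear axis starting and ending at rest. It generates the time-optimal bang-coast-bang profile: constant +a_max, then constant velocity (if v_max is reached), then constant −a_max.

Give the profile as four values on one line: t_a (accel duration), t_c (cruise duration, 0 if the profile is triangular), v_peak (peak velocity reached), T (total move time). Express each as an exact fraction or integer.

vₘ²/aₘ = (87/4)²/(13/4) = 7569/52
325/4 < 7569/52 ⇒ no cruise
v_peak = √(325/4·13/4) = √(4225/16) = 65/4
t_a = (65/4)/(13/4) = 5; t_c = 0
T = 2·5 = 10

t_a=5 t_c=0 v_peak=65/4 T=10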